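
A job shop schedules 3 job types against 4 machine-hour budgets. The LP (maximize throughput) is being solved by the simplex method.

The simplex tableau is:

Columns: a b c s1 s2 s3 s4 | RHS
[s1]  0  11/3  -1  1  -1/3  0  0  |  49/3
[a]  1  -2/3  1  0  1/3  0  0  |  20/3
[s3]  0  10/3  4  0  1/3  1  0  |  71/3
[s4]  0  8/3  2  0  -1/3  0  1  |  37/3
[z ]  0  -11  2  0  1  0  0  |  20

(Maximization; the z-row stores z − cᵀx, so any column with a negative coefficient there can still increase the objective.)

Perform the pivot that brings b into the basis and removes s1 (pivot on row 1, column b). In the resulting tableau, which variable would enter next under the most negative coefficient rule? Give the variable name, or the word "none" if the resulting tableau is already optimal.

c

Pivot element 11/3. New z-row = old z-row − (-11)·(row 1/(11/3)).
Updated z-row coefficients: a: 0, b: 0, c: -1, s1: 3, s2: 0, s3: 0, s4: 0.
The most negative is -1 in column c, so c would enter next.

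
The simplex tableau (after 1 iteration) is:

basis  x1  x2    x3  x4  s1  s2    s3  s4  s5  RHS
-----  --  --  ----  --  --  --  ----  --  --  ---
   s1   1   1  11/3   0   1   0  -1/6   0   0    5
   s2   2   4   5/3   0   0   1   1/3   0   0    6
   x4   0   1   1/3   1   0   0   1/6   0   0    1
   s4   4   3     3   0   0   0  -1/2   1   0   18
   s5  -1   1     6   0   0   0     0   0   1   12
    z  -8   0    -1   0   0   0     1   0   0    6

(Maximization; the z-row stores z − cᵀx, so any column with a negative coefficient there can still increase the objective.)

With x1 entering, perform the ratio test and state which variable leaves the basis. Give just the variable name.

s2

Ratios: row 1 (s1): 5/1 = 5; row 2 (s2): 6/2 = 3; row 3 (x4): entry 0 ≤ 0, skip; row 4 (s4): 18/4 = 9/2; row 5 (s5): entry -1 ≤ 0, skip.
Minimum ratio 3 is in the s2 row, so s2 leaves.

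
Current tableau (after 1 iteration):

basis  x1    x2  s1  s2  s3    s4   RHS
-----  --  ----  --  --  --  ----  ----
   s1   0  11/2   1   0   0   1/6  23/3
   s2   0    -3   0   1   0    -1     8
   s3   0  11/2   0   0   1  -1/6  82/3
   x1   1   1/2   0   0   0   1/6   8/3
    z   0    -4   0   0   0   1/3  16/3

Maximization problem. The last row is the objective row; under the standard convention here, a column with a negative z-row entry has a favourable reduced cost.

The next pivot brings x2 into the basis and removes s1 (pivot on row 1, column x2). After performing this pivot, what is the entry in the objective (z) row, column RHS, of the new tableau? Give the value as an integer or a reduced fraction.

Pivot element is row 1, column x2: 11/2.
Normalize row 1: new (row 1, RHS) = (23/3)/(11/2) = 46/33.
z-row ← z-row − (-4)·(new row 1): 16/3 − (-4)·(46/33) = 120/11.

120/11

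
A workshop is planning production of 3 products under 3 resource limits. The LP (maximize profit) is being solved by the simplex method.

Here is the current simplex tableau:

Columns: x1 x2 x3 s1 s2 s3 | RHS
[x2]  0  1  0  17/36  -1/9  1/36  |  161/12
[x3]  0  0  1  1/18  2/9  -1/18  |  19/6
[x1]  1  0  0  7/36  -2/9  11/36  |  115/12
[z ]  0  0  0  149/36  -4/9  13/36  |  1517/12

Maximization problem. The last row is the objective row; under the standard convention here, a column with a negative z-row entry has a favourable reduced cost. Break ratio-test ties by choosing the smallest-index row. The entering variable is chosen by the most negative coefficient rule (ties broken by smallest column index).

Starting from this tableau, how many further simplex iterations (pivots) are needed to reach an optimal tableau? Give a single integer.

pivot: s2 in, x3 out → z = 531/4
No improving column remains; optimal.

1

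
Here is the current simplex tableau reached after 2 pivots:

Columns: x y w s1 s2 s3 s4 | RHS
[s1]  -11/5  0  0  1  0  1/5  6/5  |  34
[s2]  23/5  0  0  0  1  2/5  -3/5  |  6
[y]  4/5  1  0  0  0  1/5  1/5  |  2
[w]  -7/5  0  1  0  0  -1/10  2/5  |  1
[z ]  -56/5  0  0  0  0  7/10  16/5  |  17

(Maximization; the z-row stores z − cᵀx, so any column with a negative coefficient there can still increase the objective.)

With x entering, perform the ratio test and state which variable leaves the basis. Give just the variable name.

Ratios: row 1 (s1): entry -11/5 ≤ 0, skip; row 2 (s2): 6/(23/5) = 30/23; row 3 (y): 2/(4/5) = 5/2; row 4 (w): entry -7/5 ≤ 0, skip.
Minimum ratio 30/23 is in the s2 row, so s2 leaves.

s2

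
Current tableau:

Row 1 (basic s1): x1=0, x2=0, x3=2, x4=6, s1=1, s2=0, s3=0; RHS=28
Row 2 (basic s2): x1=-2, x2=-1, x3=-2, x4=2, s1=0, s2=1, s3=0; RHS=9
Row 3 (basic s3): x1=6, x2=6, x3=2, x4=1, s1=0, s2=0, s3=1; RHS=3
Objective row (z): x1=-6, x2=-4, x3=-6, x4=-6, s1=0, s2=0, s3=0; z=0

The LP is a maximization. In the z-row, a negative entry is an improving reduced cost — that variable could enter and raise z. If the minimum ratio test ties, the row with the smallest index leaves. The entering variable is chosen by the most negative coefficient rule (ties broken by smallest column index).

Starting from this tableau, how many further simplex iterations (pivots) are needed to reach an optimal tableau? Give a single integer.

pivot: x1 in, s3 out → z = 3
pivot: x4 in, x1 out → z = 18
No improving column remains; optimal.

2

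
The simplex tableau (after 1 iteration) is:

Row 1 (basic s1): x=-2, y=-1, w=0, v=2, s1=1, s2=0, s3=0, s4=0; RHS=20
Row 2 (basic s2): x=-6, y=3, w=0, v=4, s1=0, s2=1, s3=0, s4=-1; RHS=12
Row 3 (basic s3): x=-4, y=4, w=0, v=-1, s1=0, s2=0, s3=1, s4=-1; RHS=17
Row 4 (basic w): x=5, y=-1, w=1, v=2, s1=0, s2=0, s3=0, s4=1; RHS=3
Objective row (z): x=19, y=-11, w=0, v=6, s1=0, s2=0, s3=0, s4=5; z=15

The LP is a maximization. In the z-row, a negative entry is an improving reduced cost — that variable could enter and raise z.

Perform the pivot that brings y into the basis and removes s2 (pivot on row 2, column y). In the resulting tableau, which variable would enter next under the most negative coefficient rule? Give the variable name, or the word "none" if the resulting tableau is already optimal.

Pivot element 3. New z-row = old z-row − (-11)·(row 2/3).
Updated z-row coefficients: x: -3, y: 0, w: 0, v: 62/3, s1: 0, s2: 11/3, s3: 0, s4: 4/3.
The most negative is -3 in column x, so x would enter next.

x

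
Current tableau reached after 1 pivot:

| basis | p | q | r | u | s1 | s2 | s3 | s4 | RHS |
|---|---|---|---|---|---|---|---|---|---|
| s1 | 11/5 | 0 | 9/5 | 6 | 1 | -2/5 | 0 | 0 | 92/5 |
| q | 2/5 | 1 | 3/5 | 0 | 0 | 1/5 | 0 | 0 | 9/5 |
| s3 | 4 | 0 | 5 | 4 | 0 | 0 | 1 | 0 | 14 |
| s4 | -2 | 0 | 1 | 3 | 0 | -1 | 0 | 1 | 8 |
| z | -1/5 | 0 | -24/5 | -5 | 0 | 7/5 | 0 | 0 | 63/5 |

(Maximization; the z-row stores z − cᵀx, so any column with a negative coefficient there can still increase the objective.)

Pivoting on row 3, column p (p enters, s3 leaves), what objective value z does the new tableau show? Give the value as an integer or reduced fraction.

Minimum ratio for p: 14/4 = 7/2.
z changes by −(z-row coeff of p)·ratio = −(-1/5)·(7/2) = 7/10.
New z = 63/5 + (7/10) = 133/10.

133/10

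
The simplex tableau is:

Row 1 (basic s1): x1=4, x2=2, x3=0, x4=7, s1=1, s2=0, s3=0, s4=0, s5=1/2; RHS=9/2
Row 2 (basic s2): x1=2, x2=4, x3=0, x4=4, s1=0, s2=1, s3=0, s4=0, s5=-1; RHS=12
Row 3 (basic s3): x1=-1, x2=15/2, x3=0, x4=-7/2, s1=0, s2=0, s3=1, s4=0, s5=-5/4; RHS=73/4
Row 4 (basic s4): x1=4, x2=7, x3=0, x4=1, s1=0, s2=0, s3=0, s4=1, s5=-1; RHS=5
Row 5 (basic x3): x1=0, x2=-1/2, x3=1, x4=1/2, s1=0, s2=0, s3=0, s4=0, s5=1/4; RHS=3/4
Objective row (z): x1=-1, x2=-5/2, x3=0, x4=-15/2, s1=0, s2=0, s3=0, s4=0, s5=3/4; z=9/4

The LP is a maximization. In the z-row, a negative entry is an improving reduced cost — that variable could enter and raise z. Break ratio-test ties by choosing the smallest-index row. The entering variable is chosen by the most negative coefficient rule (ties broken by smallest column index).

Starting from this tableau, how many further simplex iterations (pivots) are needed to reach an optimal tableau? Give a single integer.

2

pivot: x4 in, s1 out → z = 99/14
pivot: x2 in, s4 out → z = 1373/188
No improving column remains; optimal.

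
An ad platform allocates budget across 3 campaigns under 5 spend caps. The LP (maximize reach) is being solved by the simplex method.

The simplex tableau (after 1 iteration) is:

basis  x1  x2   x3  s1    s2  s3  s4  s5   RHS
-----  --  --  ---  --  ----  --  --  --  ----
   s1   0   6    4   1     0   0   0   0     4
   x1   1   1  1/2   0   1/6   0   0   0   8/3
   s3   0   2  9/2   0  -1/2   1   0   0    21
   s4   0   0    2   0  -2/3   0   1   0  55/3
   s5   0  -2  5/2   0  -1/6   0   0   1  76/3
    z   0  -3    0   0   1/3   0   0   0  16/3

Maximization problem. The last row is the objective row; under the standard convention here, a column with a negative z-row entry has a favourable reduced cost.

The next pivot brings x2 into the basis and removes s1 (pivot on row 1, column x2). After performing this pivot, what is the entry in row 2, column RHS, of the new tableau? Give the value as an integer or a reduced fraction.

2

Pivot element is row 1, column x2: 6.
Normalize row 1: new (row 1, RHS) = 4/6 = 2/3.
row 2 ← row 2 − 1·(new row 1): 8/3 − 1·(2/3) = 2.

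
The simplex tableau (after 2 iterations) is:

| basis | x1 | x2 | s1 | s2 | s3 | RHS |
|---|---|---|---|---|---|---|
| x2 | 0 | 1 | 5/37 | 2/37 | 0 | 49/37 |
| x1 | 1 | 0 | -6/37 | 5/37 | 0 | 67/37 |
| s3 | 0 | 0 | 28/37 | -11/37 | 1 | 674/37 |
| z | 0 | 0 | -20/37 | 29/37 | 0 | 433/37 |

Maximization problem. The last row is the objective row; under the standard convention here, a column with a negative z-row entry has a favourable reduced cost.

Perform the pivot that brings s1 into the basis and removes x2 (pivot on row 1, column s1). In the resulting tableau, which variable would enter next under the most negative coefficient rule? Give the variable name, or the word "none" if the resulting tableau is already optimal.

none

Pivot element 5/37. New z-row = old z-row − (-20/37)·(row 1/(5/37)).
Updated z-row coefficients: x1: 0, x2: 4, s1: 0, s2: 1, s3: 0.
No coefficient is strictly negative; the tableau after this pivot is optimal.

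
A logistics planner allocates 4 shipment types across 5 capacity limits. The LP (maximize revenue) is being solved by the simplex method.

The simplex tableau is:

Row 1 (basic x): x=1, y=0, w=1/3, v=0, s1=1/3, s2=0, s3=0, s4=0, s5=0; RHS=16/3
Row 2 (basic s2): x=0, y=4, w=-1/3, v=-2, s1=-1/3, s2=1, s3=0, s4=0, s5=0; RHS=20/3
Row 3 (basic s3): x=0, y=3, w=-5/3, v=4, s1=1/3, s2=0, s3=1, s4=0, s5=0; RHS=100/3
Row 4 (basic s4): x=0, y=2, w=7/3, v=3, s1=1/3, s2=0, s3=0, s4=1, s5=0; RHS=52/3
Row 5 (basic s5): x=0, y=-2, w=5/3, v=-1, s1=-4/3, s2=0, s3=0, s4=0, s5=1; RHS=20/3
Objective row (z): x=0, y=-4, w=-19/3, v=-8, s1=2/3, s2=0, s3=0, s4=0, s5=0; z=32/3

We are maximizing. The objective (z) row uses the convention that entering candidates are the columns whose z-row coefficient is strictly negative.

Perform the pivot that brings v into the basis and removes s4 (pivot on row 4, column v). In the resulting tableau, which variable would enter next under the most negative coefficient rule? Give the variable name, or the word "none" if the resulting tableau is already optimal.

w

Pivot element 3. New z-row = old z-row − (-8)·(row 4/3).
Updated z-row coefficients: x: 0, y: 4/3, w: -1/9, v: 0, s1: 14/9, s2: 0, s3: 0, s4: 8/3, s5: 0.
The most negative is -1/9 in column w, so w would enter next.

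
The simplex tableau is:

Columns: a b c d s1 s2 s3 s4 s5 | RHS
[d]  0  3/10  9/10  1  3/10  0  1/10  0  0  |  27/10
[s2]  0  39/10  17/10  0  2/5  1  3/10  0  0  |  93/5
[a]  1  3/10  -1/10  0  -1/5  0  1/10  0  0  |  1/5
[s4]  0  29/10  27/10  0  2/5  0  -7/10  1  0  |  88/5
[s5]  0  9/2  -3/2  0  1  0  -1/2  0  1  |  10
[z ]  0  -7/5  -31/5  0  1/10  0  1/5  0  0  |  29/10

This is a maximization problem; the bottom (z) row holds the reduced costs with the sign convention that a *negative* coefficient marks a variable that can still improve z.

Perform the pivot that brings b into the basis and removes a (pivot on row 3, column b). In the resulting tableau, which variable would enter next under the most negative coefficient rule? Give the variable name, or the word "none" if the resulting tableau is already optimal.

c

Pivot element 3/10. New z-row = old z-row − (-7/5)·(row 3/(3/10)).
Updated z-row coefficients: a: 14/3, b: 0, c: -20/3, d: 0, s1: -5/6, s2: 0, s3: 2/3, s4: 0, s5: 0.
The most negative is -20/3 in column c, so c would enter next.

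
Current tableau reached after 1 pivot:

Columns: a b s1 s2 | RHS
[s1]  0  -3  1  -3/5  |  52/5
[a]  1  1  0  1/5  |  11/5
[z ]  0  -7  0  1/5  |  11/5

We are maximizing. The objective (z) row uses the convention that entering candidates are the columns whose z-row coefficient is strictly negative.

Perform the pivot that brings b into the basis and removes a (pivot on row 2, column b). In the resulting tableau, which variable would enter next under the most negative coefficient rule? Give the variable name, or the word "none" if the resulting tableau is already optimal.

none

Pivot element 1. New z-row = old z-row − (-7)·(row 2/1).
Updated z-row coefficients: a: 7, b: 0, s1: 0, s2: 8/5.
No coefficient is strictly negative; the tableau after this pivot is optimal.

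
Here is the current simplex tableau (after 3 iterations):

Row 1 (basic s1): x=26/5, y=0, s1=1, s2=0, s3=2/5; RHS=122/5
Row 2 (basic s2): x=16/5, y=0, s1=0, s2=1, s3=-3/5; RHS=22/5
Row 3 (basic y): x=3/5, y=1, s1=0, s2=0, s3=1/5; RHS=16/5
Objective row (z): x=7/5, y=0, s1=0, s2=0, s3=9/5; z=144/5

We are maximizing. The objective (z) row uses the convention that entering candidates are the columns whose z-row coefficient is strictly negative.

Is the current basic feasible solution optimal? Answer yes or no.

yes

No objective-row coefficient is strictly negative, so no entering variable exists; the tableau is optimal.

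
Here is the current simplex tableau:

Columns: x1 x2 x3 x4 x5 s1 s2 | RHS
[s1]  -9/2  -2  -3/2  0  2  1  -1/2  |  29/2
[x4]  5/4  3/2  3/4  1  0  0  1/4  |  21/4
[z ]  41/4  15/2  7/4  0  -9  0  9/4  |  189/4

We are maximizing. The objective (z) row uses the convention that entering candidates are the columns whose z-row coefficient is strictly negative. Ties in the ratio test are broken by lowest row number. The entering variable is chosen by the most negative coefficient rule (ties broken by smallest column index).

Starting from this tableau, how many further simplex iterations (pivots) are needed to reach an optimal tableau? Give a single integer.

2

pivot: x5 in, s1 out → z = 225/2
pivot: x1 in, x4 out → z = 309/2
No improving column remains; optimal.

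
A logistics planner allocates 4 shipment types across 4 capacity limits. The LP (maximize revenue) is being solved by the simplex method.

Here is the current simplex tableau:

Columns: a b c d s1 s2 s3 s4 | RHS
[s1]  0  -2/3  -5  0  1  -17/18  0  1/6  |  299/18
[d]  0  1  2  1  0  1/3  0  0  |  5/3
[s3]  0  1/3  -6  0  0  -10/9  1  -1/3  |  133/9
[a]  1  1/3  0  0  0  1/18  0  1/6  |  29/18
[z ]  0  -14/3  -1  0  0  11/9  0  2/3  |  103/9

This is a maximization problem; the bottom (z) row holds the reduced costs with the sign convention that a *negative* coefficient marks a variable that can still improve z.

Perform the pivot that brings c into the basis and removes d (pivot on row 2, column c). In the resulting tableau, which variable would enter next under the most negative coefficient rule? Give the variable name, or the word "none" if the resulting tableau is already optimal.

Pivot element 2. New z-row = old z-row − (-1)·(row 2/2).
Updated z-row coefficients: a: 0, b: -25/6, c: 0, d: 1/2, s1: 0, s2: 25/18, s3: 0, s4: 2/3.
The most negative is -25/6 in column b, so b would enter next.

b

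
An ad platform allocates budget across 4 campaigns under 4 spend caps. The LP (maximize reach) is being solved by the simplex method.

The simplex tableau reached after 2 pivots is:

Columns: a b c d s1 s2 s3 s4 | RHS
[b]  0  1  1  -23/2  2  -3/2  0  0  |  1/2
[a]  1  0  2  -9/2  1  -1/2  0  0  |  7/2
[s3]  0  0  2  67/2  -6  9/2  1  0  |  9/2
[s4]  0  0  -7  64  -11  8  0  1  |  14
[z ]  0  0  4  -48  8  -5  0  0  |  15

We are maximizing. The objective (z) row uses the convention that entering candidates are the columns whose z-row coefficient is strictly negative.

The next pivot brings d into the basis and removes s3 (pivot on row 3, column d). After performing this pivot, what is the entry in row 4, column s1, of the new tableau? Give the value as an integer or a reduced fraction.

Pivot element is row 3, column d: 67/2.
Normalize row 3: new (row 3, s1) = (-6)/(67/2) = -12/67.
row 4 ← row 4 − 64·(new row 3): -11 − 64·(-12/67) = 31/67.

31/67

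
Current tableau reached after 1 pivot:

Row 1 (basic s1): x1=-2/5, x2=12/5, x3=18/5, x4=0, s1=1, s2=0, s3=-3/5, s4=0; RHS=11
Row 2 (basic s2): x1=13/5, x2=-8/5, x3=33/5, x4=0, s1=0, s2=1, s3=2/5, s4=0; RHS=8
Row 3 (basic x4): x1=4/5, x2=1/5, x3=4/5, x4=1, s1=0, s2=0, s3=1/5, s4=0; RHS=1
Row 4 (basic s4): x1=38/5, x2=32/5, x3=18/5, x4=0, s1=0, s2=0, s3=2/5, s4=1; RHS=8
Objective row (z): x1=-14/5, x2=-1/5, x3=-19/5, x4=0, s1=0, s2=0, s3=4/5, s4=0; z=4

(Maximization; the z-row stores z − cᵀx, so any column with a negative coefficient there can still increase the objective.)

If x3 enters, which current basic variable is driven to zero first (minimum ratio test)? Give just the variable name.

Ratios: row 1 (s1): 11/(18/5) = 55/18; row 2 (s2): 8/(33/5) = 40/33; row 3 (x4): 1/(4/5) = 5/4; row 4 (s4): 8/(18/5) = 20/9.
Minimum ratio 40/33 is in the s2 row, so s2 leaves.

s2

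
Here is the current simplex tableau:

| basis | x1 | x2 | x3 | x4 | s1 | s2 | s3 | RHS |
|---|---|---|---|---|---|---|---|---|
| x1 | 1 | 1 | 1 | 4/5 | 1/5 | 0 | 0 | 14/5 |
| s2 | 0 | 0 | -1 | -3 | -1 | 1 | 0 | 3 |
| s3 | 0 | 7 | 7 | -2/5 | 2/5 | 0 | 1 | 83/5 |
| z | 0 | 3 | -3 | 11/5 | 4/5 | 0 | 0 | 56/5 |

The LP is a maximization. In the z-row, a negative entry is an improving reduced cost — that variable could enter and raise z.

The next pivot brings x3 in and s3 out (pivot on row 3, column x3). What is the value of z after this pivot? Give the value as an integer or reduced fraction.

641/35

Minimum ratio for x3: (83/5)/7 = 83/35.
z changes by −(z-row coeff of x3)·ratio = −(-3)·(83/35) = 249/35.
New z = 56/5 + (249/35) = 641/35.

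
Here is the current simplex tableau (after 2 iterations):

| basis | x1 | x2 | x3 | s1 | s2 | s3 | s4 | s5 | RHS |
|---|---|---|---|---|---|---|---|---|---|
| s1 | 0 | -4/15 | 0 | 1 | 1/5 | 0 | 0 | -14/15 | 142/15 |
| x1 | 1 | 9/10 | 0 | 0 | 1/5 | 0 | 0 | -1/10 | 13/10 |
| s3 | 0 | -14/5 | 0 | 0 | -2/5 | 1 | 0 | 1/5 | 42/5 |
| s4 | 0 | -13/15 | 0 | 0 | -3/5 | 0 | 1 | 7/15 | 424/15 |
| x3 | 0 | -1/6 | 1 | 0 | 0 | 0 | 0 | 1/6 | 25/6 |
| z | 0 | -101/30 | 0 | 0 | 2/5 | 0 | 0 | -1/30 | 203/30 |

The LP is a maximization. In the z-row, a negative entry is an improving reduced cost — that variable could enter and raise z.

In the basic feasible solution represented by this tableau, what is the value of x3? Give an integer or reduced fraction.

x3 is basic (row 5); its value is the RHS of that row: 25/6.

25/6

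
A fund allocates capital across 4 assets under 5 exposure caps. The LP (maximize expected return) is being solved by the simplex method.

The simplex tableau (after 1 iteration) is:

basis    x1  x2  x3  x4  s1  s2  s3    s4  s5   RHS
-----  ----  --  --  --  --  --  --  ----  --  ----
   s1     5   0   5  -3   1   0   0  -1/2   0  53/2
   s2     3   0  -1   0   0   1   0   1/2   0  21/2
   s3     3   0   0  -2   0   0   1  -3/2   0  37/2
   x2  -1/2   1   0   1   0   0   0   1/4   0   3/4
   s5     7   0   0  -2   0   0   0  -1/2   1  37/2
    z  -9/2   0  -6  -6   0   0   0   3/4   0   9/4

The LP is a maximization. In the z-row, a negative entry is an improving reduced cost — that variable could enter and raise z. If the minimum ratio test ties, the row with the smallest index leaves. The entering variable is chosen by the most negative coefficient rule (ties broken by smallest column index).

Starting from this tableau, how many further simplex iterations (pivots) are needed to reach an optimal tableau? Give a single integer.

pivot: x3 in, s1 out → z = 681/20
pivot: x4 in, x2 out → z = 165/4
pivot: x1 in, s5 out → z = 209/4
No improving column remains; optimal.

3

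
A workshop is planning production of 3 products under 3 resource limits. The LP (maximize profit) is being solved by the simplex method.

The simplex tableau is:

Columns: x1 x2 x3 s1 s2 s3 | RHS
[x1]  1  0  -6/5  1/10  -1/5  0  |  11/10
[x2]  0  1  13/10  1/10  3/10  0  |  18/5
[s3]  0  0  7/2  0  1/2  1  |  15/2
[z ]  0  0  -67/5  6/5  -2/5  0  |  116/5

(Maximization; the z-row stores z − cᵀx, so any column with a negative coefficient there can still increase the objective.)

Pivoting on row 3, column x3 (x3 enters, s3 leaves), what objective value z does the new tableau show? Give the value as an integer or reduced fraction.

1817/35

Minimum ratio for x3: (15/2)/(7/2) = 15/7.
z changes by −(z-row coeff of x3)·ratio = −(-67/5)·(15/7) = 201/7.
New z = 116/5 + (201/7) = 1817/35.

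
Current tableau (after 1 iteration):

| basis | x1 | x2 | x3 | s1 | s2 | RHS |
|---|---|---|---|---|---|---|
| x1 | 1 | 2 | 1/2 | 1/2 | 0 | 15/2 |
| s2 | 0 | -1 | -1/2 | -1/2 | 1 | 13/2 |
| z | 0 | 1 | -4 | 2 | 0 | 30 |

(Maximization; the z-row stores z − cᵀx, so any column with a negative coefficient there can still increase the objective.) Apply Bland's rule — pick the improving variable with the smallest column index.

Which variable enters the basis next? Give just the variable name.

Objective-row coefficients: x1: 0, x2: 1, x3: -4, s1: 2, s2: 0.
Improving columns: x3. Bland's rule picks the smallest column index → x3.

x3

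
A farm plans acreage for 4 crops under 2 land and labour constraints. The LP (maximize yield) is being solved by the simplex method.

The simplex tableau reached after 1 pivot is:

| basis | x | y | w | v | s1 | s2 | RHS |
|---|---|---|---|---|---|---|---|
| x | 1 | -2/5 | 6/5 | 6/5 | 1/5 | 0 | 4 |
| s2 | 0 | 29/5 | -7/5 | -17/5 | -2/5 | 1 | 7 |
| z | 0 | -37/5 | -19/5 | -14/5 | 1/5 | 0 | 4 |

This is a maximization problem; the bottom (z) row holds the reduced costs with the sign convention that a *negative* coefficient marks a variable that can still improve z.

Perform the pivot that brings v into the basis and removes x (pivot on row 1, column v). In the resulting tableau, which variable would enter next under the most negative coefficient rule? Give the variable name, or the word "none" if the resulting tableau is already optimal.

Pivot element 6/5. New z-row = old z-row − (-14/5)·(row 1/(6/5)).
Updated z-row coefficients: x: 7/3, y: -25/3, w: -1, v: 0, s1: 2/3, s2: 0.
The most negative is -25/3 in column y, so y would enter next.

y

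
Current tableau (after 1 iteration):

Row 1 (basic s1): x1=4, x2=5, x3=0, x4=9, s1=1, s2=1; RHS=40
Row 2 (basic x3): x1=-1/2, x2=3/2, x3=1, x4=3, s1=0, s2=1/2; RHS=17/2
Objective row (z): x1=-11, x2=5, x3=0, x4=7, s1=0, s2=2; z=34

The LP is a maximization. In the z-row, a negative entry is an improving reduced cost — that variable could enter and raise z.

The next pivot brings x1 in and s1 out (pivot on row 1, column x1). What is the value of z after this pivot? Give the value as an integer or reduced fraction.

Minimum ratio for x1: 40/4 = 10.
z changes by −(z-row coeff of x1)·ratio = −(-11)·10 = 110.
New z = 34 + 110 = 144.

144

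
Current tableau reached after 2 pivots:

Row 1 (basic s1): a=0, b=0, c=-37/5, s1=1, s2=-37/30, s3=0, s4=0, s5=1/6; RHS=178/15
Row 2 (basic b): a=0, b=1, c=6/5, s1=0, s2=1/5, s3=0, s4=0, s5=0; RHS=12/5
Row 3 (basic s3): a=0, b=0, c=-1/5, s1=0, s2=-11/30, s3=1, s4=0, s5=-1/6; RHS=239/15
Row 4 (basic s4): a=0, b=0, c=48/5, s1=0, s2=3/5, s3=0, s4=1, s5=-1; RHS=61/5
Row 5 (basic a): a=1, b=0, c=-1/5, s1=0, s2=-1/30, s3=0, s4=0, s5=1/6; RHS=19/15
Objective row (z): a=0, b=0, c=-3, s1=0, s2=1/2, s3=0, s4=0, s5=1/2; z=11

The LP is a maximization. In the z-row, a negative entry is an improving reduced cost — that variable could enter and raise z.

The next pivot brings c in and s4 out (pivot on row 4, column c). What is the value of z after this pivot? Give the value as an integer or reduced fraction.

Minimum ratio for c: (61/5)/(48/5) = 61/48.
z changes by −(z-row coeff of c)·ratio = −(-3)·(61/48) = 61/16.
New z = 11 + (61/16) = 237/16.

237/16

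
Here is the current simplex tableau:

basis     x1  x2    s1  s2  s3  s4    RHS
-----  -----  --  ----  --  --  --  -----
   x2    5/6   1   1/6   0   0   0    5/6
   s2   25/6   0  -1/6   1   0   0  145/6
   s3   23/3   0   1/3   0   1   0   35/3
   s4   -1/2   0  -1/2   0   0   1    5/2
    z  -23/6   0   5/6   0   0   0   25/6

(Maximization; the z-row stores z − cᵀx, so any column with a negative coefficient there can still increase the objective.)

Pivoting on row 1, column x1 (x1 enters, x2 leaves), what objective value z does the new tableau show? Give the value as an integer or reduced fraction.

8

Minimum ratio for x1: (5/6)/(5/6) = 1.
z changes by −(z-row coeff of x1)·ratio = −(-23/6)·1 = 23/6.
New z = 25/6 + (23/6) = 8.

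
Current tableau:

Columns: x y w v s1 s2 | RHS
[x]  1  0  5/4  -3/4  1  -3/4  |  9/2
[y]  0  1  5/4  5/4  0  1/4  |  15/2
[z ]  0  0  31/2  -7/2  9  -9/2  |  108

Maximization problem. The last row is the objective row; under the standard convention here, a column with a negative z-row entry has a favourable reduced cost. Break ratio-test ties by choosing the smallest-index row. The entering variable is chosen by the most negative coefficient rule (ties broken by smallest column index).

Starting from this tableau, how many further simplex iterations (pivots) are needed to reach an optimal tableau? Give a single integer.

1

pivot: s2 in, y out → z = 243
No improving column remains; optimal.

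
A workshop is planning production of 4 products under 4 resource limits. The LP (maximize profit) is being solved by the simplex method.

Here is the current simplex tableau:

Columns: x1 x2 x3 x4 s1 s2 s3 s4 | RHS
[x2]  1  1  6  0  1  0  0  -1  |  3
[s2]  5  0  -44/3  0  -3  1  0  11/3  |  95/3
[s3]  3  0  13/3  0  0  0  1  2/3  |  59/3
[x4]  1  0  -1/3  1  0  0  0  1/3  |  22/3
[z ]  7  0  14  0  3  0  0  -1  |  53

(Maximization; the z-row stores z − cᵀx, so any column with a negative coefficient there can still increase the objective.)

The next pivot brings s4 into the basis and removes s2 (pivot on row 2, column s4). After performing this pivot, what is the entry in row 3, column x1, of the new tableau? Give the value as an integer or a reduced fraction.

23/11

Pivot element is row 2, column s4: 11/3.
Normalize row 2: new (row 2, x1) = 5/(11/3) = 15/11.
row 3 ← row 3 − (2/3)·(new row 2): 3 − (2/3)·(15/11) = 23/11.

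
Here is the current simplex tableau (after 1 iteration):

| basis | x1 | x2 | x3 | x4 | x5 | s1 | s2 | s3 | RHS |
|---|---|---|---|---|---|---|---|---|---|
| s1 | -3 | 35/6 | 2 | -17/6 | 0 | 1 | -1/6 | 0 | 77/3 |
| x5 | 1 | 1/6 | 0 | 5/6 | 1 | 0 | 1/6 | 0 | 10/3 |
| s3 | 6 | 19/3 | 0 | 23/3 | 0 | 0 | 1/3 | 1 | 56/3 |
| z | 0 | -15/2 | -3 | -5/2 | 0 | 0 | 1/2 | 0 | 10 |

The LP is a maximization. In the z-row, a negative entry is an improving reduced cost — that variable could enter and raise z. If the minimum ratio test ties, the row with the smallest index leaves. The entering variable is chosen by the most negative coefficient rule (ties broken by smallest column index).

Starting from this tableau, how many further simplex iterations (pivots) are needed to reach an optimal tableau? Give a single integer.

3

pivot: x2 in, s3 out → z = 610/19
pivot: x3 in, s1 out → z = 1703/38
pivot: x4 in, x2 out → z = 2987/46
No improving column remains; optimal.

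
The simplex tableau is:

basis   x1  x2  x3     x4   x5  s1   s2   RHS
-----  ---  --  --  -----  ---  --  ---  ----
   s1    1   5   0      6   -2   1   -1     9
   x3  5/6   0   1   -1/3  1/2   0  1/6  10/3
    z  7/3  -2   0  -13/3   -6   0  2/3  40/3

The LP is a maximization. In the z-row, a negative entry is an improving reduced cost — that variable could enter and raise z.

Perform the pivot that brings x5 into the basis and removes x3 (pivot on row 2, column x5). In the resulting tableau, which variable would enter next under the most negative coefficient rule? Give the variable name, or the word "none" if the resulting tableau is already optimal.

Pivot element 1/2. New z-row = old z-row − (-6)·(row 2/(1/2)).
Updated z-row coefficients: x1: 37/3, x2: -2, x3: 12, x4: -25/3, x5: 0, s1: 0, s2: 8/3.
The most negative is -25/3 in column x4, so x4 would enter next.

x4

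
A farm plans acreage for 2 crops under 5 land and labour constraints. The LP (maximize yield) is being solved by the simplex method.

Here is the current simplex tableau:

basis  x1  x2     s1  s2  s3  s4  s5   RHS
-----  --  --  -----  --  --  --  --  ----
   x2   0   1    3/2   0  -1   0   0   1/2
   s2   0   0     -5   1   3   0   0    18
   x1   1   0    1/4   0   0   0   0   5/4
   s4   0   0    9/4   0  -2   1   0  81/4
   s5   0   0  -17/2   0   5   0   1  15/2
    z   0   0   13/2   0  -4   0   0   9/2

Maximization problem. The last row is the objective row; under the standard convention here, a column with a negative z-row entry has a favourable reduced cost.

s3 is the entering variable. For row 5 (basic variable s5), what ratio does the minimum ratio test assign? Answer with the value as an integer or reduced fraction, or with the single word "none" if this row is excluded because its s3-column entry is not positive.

3/2

Ratio = RHS / (s3 entry) = (15/2) / 5 = 3/2.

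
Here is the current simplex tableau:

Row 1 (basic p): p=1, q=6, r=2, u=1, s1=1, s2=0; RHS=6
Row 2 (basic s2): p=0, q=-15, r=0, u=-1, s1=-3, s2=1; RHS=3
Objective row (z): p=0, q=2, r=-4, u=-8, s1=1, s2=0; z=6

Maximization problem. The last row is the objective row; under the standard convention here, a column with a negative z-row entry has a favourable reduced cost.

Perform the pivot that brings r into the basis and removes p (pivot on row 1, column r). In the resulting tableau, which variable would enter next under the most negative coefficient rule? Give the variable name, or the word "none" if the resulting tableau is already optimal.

u

Pivot element 2. New z-row = old z-row − (-4)·(row 1/2).
Updated z-row coefficients: p: 2, q: 14, r: 0, u: -6, s1: 3, s2: 0.
The most negative is -6 in column u, so u would enter next.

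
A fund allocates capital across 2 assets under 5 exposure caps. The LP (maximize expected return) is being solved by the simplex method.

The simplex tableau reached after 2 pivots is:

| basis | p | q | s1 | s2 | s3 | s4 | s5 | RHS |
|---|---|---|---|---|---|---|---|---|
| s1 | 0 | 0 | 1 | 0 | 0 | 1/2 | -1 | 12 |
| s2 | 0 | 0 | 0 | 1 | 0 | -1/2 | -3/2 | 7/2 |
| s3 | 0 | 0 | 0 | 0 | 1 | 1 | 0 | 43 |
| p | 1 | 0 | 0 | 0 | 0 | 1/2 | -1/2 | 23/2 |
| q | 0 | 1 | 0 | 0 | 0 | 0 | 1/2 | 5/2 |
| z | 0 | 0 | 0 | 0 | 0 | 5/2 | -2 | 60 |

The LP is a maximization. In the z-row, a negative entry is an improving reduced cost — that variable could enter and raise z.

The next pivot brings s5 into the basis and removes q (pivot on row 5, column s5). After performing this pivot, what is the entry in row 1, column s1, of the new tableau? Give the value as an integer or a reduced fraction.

1

Pivot element is row 5, column s5: 1/2.
Normalize row 5: new (row 5, s1) = 0/(1/2) = 0.
row 1 ← row 1 − (-1)·(new row 5): 1 − (-1)·0 = 1.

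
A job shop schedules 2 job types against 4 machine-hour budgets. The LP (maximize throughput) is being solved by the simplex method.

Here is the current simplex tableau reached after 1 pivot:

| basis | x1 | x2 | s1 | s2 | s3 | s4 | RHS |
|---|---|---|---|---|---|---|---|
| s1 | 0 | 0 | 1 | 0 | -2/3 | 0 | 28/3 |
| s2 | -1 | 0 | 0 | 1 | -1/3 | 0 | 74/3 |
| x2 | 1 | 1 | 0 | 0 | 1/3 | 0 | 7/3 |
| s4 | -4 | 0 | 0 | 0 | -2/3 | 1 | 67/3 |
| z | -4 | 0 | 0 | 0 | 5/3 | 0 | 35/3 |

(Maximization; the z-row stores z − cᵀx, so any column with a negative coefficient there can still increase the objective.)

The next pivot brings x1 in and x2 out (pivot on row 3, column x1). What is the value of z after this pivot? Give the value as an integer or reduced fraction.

21

Minimum ratio for x1: (7/3)/1 = 7/3.
z changes by −(z-row coeff of x1)·ratio = −(-4)·(7/3) = 28/3.
New z = 35/3 + (28/3) = 21.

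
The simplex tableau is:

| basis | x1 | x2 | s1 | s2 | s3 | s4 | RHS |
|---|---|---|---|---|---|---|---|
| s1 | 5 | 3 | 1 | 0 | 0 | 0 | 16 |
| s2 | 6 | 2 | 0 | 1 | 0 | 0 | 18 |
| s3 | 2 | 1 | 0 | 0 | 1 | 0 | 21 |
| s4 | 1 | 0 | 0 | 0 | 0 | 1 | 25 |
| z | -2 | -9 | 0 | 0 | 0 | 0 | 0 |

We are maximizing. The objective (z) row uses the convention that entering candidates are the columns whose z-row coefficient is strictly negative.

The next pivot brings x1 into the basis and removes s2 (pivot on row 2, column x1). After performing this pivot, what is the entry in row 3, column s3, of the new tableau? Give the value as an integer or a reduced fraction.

Pivot element is row 2, column x1: 6.
Normalize row 2: new (row 2, s3) = 0/6 = 0.
row 3 ← row 3 − 2·(new row 2): 1 − 2·0 = 1.

1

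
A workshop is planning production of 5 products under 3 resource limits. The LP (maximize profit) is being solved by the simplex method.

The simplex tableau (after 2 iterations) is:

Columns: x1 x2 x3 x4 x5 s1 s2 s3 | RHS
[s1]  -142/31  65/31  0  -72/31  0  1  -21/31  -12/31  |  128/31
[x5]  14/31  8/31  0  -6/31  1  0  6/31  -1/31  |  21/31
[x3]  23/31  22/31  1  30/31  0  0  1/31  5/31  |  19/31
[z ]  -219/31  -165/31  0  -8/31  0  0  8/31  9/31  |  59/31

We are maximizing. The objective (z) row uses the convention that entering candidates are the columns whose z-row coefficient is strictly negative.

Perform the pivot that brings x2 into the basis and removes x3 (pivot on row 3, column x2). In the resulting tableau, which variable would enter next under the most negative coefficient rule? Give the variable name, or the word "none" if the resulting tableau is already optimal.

Pivot element 22/31. New z-row = old z-row − (-165/31)·(row 3/(22/31)).
Updated z-row coefficients: x1: -3/2, x2: 0, x3: 15/2, x4: 7, x5: 0, s1: 0, s2: 1/2, s3: 3/2.
The most negative is -3/2 in column x1, so x1 would enter next.

x1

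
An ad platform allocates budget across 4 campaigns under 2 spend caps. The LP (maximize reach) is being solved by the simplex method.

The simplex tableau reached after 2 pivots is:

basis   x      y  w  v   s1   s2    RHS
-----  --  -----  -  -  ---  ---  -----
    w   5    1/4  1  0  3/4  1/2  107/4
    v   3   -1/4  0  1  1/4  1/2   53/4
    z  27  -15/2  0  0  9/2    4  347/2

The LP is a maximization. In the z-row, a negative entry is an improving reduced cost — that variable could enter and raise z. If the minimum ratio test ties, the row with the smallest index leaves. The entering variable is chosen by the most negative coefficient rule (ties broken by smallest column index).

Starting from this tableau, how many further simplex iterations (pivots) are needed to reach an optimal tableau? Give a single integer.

1

pivot: y in, w out → z = 976
No improving column remains; optimal.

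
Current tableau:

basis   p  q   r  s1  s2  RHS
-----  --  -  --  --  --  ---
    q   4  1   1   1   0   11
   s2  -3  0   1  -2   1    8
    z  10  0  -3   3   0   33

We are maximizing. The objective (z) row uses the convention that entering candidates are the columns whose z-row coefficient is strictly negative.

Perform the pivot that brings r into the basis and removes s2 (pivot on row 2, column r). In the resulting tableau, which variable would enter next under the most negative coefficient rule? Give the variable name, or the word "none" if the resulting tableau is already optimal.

s1

Pivot element 1. New z-row = old z-row − (-3)·(row 2/1).
Updated z-row coefficients: p: 1, q: 0, r: 0, s1: -3, s2: 3.
The most negative is -3 in column s1, so s1 would enter next.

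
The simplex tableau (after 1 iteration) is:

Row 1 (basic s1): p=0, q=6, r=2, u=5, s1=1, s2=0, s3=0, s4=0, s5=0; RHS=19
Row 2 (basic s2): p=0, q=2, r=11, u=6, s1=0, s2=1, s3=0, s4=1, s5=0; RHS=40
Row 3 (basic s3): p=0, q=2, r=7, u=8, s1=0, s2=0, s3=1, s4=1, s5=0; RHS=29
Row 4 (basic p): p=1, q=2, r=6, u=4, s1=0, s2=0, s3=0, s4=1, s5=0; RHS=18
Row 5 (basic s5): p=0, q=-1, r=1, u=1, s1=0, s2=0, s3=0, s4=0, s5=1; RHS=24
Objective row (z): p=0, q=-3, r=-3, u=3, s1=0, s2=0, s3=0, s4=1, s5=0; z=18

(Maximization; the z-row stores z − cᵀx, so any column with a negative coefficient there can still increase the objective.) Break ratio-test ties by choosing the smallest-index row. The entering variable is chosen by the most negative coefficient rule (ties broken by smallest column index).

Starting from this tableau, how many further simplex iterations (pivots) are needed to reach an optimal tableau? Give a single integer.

pivot: q in, s1 out → z = 55/2
pivot: r in, p out → z = 255/8
No improving column remains; optimal.

2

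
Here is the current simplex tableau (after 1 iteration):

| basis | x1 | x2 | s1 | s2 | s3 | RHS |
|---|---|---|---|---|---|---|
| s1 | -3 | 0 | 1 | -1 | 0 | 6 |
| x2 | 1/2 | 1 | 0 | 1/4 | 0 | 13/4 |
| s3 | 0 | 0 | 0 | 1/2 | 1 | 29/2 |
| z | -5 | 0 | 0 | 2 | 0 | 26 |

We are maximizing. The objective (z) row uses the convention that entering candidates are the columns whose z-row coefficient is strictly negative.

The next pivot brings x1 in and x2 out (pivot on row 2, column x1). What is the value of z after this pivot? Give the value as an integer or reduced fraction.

Minimum ratio for x1: (13/4)/(1/2) = 13/2.
z changes by −(z-row coeff of x1)·ratio = −(-5)·(13/2) = 65/2.
New z = 26 + (65/2) = 117/2.

117/2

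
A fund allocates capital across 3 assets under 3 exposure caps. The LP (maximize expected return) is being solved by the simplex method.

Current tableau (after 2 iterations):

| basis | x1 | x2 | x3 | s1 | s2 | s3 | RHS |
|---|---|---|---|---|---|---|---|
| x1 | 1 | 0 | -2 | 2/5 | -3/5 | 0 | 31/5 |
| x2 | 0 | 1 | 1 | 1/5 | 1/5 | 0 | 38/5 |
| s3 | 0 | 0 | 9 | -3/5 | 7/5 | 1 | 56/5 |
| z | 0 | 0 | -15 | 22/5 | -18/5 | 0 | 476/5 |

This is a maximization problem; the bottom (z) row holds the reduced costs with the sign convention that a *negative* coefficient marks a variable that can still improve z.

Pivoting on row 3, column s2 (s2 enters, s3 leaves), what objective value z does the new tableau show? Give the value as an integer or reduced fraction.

124

Minimum ratio for s2: (56/5)/(7/5) = 8.
z changes by −(z-row coeff of s2)·ratio = −(-18/5)·8 = 144/5.
New z = 476/5 + (144/5) = 124.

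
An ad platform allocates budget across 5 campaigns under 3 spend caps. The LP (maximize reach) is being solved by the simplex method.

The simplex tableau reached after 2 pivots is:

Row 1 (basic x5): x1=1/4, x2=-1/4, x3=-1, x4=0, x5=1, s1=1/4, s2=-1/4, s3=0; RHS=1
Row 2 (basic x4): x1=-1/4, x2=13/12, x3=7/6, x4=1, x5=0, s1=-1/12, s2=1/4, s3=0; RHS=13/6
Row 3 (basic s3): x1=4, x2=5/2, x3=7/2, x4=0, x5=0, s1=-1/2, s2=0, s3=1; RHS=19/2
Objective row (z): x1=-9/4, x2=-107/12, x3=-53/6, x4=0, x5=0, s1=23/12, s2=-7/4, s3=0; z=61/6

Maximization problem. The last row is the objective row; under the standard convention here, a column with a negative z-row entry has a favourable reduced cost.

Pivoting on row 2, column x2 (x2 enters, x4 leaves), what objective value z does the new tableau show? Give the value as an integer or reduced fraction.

28

Minimum ratio for x2: (13/6)/(13/12) = 2.
z changes by −(z-row coeff of x2)·ratio = −(-107/12)·2 = 107/6.
New z = 61/6 + (107/6) = 28.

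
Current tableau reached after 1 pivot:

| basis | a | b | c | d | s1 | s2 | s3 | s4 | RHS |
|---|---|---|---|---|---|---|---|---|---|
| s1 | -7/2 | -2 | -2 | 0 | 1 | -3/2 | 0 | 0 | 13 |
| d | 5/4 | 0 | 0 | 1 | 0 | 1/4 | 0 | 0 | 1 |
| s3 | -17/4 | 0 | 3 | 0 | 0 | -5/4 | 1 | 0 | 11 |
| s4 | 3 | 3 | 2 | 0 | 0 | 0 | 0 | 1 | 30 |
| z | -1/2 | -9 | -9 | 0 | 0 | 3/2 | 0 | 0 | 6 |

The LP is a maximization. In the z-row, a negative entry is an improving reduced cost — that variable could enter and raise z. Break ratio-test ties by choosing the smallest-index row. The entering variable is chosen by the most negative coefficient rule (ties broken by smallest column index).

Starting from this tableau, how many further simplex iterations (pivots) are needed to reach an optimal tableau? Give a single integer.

pivot: b in, s4 out → z = 96
pivot: c in, s3 out → z = 107
No improving column remains; optimal.

2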